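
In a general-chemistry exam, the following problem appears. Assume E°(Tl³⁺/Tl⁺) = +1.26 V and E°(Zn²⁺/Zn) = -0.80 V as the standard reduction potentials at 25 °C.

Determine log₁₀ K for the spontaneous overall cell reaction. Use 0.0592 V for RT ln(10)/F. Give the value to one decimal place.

69.6

Cathode: Tl³⁺/Tl⁺; anode: Zn²⁺/Zn. E°cell = +2.06 V, n = 2.
log K = nE°cell / 0.0592 = (2)(+2.06) / 0.0592 = 69.6.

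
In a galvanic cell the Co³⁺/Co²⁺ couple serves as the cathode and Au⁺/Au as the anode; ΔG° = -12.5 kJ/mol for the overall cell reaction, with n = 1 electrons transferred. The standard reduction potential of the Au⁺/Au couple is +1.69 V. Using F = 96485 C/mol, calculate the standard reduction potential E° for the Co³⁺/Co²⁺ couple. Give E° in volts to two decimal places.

+1.82 V

E°cell = −ΔG°/(nF) = −(-12.5×10³)/((1)(96485)) = +0.130 V.
Since Co³⁺/Co²⁺ is the cathode and Au⁺/Au the anode, E°cell = E°(Co³⁺/Co²⁺) − E°(Au⁺/Au).
So E°(Co³⁺/Co²⁺) = E°cell + E°(Au⁺/Au) = +0.130 + (+1.69) = +1.82 V.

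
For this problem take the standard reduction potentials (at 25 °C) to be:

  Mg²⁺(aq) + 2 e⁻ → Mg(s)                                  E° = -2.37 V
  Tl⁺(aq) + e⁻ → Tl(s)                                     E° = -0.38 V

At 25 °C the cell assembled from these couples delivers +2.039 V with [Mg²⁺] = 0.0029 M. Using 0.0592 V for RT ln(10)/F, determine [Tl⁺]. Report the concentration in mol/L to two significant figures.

Tl⁺/Tl is the cathode, Mg²⁺/Mg the anode: E°cell = +1.99 V, n = 2.
Overall reaction: 2 Tl⁺(aq) + Mg(s) → 2 Tl(s) + Mg²⁺(aq); Q = [Mg²⁺]^1/[Tl⁺]^2.
From E = E° − (0.0592/n) log Q: log Q = (E° − E)·n/0.0592 = (+1.99 − (+2.039))·2/0.0592 = -1.6554.
So 2·log[Tl⁺] = 1·log(0.0029) − log Q = -2.5376 − (-1.6554) = -0.8822; log[Tl⁺] = -0.8822 / 2 = -0.4411; [Tl⁺] = 10^(-0.4411) ≈ 0.36 M.

0.36 M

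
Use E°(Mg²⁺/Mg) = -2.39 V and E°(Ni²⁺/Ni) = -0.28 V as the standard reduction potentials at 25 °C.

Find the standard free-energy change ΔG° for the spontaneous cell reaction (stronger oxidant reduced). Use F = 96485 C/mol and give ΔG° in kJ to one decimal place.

Ni²⁺/Ni (E° = -0.28 V) is the cathode; Mg²⁺/Mg (E° = -2.39 V) is the anode, so E°cell = +2.11 V.
Balancing electrons gives n = 2 (lcm of 2 and 2).
ΔG° = −nFE° = −(2)(96485)(+2.11) = -407,167 J = -407.2 kJ.

-407.2 kJ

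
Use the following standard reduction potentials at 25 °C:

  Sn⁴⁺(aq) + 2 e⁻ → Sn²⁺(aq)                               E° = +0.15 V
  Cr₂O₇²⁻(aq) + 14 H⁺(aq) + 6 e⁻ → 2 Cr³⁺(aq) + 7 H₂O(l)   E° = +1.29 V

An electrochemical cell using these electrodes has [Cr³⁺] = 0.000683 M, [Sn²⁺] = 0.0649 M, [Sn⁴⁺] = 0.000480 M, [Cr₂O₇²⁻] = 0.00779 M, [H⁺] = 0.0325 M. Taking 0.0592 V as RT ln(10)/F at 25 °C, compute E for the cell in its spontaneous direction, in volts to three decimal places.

+1.039 V

Cr₂O₇²⁻/Cr³⁺ is the cathode (higher E°), Sn⁴⁺/Sn²⁺ the anode: E°cell = +1.29 − (+0.15) = +1.14 V, n = 6.
Overall: Cr₂O₇²⁻(aq) + 14 H⁺(aq) + 3 Sn²⁺(aq) → 2 Cr³⁺(aq) + 7 H₂O(l) + 3 Sn⁴⁺(aq)
Q = [Cr³⁺]^2·[Sn⁴⁺]^3 / ([Cr₂O₇²⁻]·[H⁺]^14·[Sn²⁺]^3); log Q = 10.218.
E = E° − (0.0592/n) log Q = +1.14 − (0.0592/6)(10.218) = +1.039 V.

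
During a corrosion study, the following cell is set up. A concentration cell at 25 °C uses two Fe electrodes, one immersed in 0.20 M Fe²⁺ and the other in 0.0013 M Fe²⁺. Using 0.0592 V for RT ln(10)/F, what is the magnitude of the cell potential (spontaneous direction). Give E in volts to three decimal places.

For a concentration cell E°cell = 0. The 0.20 M side is the cathode (reduction is favoured where [Fe²⁺] is higher).
With n = 2, E = −(0.0592/2) log([Fe²⁺]ₐₙ/[Fe²⁺]꜀ₐₜ) = −(0.0592/2) log(0.0013/0.2) = −(0.0592/2)(-2.187) = +0.065 V.

+0.065 V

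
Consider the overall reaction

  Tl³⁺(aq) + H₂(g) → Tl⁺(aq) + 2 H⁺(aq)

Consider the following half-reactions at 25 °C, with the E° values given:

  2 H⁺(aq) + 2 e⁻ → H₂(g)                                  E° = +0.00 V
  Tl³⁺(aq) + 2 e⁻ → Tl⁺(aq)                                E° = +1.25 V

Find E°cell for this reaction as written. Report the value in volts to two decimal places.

+1.25 V

The Tl³⁺/Tl⁺ couple has the higher reduction potential, so it is the cathode; H⁺/H₂ is oxidised at the anode.
E°cell = E°(cathode) − E°(anode) = (+1.25) − (+0.00) = +1.25 V.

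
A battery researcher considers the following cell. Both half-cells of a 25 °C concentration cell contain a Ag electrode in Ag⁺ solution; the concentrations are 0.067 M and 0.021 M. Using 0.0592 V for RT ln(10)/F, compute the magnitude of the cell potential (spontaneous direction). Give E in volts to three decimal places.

For a concentration cell E°cell = 0. The 0.067 M side is the cathode (reduction is favoured where [Ag⁺] is higher).
With n = 1, E = −(0.0592/1) log([Ag⁺]ₐₙ/[Ag⁺]꜀ₐₜ) = −(0.0592/1) log(0.021/0.067) = −(0.0592/1)(-0.504) = +0.030 V.

+0.030 V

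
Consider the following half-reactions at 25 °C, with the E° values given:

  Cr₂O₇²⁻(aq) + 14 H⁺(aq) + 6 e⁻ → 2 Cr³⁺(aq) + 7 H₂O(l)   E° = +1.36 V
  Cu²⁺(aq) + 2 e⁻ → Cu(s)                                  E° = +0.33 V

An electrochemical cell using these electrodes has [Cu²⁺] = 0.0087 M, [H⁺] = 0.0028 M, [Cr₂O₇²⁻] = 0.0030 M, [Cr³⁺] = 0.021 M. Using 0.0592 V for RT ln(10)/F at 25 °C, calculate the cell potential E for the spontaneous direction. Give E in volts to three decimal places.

+0.747 V

Cr₂O₇²⁻/Cr³⁺ is the cathode (higher E°), Cu²⁺/Cu the anode: E°cell = +1.36 − (+0.33) = +1.03 V, n = 6.
Overall: Cr₂O₇²⁻(aq) + 14 H⁺(aq) + 3 Cu(s) → 2 Cr³⁺(aq) + 7 H₂O(l) + 3 Cu²⁺(aq)
Q = [Cr³⁺]^2·[Cu²⁺]^3 / ([Cr₂O₇²⁻]·[H⁺]^14); log Q = 28.726.
E = E° − (0.0592/n) log Q = +1.03 − (0.0592/6)(28.726) = +0.747 V.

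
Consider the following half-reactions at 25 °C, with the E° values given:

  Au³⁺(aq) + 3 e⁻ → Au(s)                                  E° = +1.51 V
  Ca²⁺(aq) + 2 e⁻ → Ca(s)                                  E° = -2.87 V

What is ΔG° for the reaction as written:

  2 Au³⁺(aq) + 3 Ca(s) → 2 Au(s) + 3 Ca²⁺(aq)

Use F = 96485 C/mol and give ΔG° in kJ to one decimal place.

As written, Au³⁺/Au is reduced (cathode) and Ca²⁺/Ca is oxidised (anode), so E°cell = (+1.51) − (-2.87) = +4.38 V.
Balancing electrons gives n = 6.
ΔG° = −nFE° = −(6)(96485)(+4.38) = -2,535,626 J = -2535.6 kJ.

-2535.6 kJ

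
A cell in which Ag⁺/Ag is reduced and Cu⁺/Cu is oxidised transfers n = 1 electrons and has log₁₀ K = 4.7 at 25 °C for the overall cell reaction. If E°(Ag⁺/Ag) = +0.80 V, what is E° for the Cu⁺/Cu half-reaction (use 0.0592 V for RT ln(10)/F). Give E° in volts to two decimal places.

E°cell = (0.0592/n)·log K = (0.0592/1)(4.7) = +0.278 V.
Since Ag⁺/Ag is the cathode and Cu⁺/Cu the anode, E°cell = E°(Ag⁺/Ag) − E°(Cu⁺/Cu).
So E°(Cu⁺/Cu) = E°(Ag⁺/Ag) − E°cell = (+0.80) − (+0.278) = +0.52 V.

+0.52 V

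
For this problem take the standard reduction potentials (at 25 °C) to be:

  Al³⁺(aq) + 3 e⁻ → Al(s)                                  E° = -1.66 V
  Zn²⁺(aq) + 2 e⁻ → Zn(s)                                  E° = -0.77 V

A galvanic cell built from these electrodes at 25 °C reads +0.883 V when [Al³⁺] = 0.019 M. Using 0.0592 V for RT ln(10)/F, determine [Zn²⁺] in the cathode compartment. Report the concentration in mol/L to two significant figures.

0.041 M

Zn²⁺/Zn is the cathode, Al³⁺/Al the anode: E°cell = +0.89 V, n = 6.
Overall reaction: 3 Zn²⁺(aq) + 2 Al(s) → 3 Zn(s) + 2 Al³⁺(aq); Q = [Al³⁺]^2/[Zn²⁺]^3.
From E = E° − (0.0592/n) log Q: log Q = (E° − E)·n/0.0592 = (+0.89 − (+0.883))·6/0.0592 = 0.7095.
So 3·log[Zn²⁺] = 2·log(0.019) − log Q = -3.4425 − (0.7095) = -4.1520; log[Zn²⁺] = -4.1520 / 3 = -1.3840; [Zn²⁺] = 10^(-1.3840) ≈ 0.041 M.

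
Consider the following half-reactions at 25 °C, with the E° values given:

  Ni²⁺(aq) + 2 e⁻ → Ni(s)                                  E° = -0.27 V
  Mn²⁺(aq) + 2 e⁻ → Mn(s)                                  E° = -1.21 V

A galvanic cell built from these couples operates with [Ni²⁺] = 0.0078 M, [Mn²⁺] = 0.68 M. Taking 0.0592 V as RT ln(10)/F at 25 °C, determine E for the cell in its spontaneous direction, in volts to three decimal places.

+0.883 V

Ni²⁺/Ni is the cathode (higher E°), Mn²⁺/Mn the anode: E°cell = -0.27 − (-1.21) = +0.94 V, n = 2.
Overall: Ni²⁺(aq) + Mn(s) → Ni(s) + Mn²⁺(aq)
Q = [Mn²⁺] / ([Ni²⁺]); log Q = 1.940.
E = E° − (0.0592/n) log Q = +0.94 − (0.0592/2)(1.940) = +0.883 V.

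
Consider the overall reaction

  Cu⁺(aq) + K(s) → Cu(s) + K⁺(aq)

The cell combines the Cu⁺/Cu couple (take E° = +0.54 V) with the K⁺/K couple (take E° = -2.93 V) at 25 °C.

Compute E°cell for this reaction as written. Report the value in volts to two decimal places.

+3.47 V

The Cu⁺/Cu couple has the higher reduction potential, so it is the cathode; K⁺/K is oxidised at the anode.
E°cell = E°(cathode) − E°(anode) = (+0.54) − (-2.93) = +3.47 V.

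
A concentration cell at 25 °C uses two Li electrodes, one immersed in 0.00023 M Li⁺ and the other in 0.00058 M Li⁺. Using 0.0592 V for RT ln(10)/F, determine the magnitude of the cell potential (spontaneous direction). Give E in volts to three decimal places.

For a concentration cell E°cell = 0. The 0.00058 M side is the cathode (reduction is favoured where [Li⁺] is higher).
With n = 1, E = −(0.0592/1) log([Li⁺]ₐₙ/[Li⁺]꜀ₐₜ) = −(0.0592/1) log(0.00023/0.00058) = −(0.0592/1)(-0.402) = +0.024 V.

+0.024 V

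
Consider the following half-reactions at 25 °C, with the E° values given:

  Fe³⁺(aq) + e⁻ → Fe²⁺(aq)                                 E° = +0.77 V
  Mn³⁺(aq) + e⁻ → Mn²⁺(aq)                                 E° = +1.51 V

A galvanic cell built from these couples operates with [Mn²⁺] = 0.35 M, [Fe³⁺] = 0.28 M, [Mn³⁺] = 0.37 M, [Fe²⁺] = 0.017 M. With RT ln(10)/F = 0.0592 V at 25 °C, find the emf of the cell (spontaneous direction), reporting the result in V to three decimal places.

+0.669 V

Mn³⁺/Mn²⁺ is the cathode (higher E°), Fe³⁺/Fe²⁺ the anode: E°cell = +1.51 − (+0.77) = +0.74 V, n = 1.
Overall: Mn³⁺(aq) + Fe²⁺(aq) → Mn²⁺(aq) + Fe³⁺(aq)
Q = [Mn²⁺]·[Fe³⁺] / ([Mn³⁺]·[Fe²⁺]); log Q = 1.193.
E = E° − (0.0592/n) log Q = +0.74 − (0.0592/1)(1.193) = +0.669 V.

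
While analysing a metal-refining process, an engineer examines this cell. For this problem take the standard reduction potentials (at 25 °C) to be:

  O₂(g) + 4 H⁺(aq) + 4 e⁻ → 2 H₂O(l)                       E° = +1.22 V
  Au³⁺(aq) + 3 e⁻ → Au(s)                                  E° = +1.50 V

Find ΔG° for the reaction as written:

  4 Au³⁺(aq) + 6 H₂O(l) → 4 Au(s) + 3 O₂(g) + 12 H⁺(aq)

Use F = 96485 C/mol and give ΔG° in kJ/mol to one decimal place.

-324.2 kJ/mol

As written, Au³⁺/Au is reduced (cathode) and O₂/H₂O is oxidised (anode), so E°cell = (+1.50) − (+1.22) = +0.28 V.
Balancing electrons gives n = 12.
ΔG° = −nFE° = −(12)(96485)(+0.28) = -324,190 J = -324.2 kJ/mol.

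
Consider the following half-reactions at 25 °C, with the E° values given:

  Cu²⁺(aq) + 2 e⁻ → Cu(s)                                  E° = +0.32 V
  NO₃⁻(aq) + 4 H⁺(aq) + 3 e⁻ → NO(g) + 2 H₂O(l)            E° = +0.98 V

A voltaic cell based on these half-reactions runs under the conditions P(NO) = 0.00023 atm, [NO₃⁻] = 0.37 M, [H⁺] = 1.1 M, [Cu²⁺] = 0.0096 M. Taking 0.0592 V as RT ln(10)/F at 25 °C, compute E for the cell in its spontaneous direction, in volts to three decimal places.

+0.786 V

NO₃⁻/NO is the cathode (higher E°), Cu²⁺/Cu the anode: E°cell = +0.98 − (+0.32) = +0.66 V, n = 6.
Overall: 2 NO₃⁻(aq) + 8 H⁺(aq) + 3 Cu(s) → 2 NO(g) + 4 H₂O(l) + 3 Cu²⁺(aq)
Q = P(NO)^2·[Cu²⁺]^3 / ([NO₃⁻]^2·[H⁺]^8); log Q = -12.797.
E = E° − (0.0592/n) log Q = +0.66 − (0.0592/6)(-12.797) = +0.786 V.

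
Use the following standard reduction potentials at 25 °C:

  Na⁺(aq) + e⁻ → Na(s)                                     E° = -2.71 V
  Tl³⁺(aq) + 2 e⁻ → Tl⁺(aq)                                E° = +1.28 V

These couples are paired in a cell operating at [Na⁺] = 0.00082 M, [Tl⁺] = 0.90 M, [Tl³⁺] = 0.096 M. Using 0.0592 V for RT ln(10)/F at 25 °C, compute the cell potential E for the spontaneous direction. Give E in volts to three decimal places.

Tl³⁺/Tl⁺ is the cathode (higher E°), Na⁺/Na the anode: E°cell = +1.28 − (-2.71) = +3.99 V, n = 2.
Overall: Tl³⁺(aq) + 2 Na(s) → Tl⁺(aq) + 2 Na⁺(aq)
Q = [Tl⁺]·[Na⁺]^2 / ([Tl³⁺]); log Q = -5.200.
E = E° − (0.0592/n) log Q = +3.99 − (0.0592/2)(-5.200) = +4.144 V.

+4.144 V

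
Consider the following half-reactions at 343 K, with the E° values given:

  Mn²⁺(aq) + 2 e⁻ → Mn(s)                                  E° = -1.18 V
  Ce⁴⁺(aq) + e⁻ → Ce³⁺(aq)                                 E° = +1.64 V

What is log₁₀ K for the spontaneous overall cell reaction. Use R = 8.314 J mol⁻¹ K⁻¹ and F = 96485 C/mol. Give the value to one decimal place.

Cathode: Ce⁴⁺/Ce³⁺; anode: Mn²⁺/Mn. E°cell = (+1.64) − (-1.18) = +2.82 V, with n = 2.
ΔG° = −nFE° = −RT ln K, so ln K = nFE°/(RT) = (2)(96485)(+2.82) / ((8.314)(343)) = 190.825.
log₁₀ K = 190.825 / ln 10 = 82.9.

82.9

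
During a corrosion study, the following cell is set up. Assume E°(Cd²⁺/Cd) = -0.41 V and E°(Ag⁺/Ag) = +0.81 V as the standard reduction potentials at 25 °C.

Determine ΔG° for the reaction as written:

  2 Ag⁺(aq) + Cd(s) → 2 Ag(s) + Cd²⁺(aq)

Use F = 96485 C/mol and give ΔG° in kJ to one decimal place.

-235.4 kJ

As written, Ag⁺/Ag is reduced (cathode) and Cd²⁺/Cd is oxidised (anode), so E°cell = (+0.81) − (-0.41) = +1.22 V.
Balancing electrons gives n = 2.
ΔG° = −nFE° = −(2)(96485)(+1.22) = -235,423 J = -235.4 kJ.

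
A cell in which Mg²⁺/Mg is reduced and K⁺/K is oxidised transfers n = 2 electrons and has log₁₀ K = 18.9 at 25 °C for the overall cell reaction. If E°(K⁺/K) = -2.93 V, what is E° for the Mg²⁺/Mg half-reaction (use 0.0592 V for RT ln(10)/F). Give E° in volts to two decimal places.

E°cell = (0.0592/n)·log K = (0.0592/2)(18.9) = +0.559 V.
Since Mg²⁺/Mg is the cathode and K⁺/K the anode, E°cell = E°(Mg²⁺/Mg) − E°(K⁺/K).
So E°(Mg²⁺/Mg) = E°cell + E°(K⁺/K) = +0.559 + (-2.93) = -2.37 V.

-2.37 V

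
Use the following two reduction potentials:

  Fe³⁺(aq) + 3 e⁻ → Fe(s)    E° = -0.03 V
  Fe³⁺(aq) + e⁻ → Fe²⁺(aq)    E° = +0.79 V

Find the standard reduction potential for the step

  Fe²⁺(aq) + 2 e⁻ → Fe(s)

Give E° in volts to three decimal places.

-0.440 V

Sequential free energies add, so n₃E°₃ = n₁E°₁ + n₂E°₂.
With n₃ = 3, and the known step contributing 1×(+0.79) V, the unknown satisfies 2·E° = 3×(-0.03) − 1×(+0.79) = -0.880.
E° = -0.880 / 2 = -0.440 V.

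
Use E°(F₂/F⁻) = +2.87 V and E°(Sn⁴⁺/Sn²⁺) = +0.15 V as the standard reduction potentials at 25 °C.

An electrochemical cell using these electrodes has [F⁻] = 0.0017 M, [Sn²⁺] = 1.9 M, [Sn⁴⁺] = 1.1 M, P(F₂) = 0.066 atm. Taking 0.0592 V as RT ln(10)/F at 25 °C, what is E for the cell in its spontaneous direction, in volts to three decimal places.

F₂/F⁻ is the cathode (higher E°), Sn⁴⁺/Sn²⁺ the anode: E°cell = +2.87 − (+0.15) = +2.72 V, n = 2.
Overall: F₂(g) + Sn²⁺(aq) → 2 F⁻(aq) + Sn⁴⁺(aq)
Q = [F⁻]^2·[Sn⁴⁺] / (P(F₂)·[Sn²⁺]); log Q = -4.596.
E = E° − (0.0592/n) log Q = +2.72 − (0.0592/2)(-4.596) = +2.856 V.

+2.856 V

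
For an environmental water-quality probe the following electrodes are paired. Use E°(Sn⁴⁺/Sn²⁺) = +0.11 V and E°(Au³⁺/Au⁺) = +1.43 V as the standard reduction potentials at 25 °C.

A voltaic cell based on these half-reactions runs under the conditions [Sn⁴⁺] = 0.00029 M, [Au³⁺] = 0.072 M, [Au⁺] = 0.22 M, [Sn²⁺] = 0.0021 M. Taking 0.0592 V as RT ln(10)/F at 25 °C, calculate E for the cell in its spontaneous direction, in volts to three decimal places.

+1.331 V

Au³⁺/Au⁺ is the cathode (higher E°), Sn⁴⁺/Sn²⁺ the anode: E°cell = +1.43 − (+0.11) = +1.32 V, n = 2.
Overall: Au³⁺(aq) + Sn²⁺(aq) → Au⁺(aq) + Sn⁴⁺(aq)
Q = [Au⁺]·[Sn⁴⁺] / ([Au³⁺]·[Sn²⁺]); log Q = -0.375.
E = E° − (0.0592/n) log Q = +1.32 − (0.0592/2)(-0.375) = +1.331 V.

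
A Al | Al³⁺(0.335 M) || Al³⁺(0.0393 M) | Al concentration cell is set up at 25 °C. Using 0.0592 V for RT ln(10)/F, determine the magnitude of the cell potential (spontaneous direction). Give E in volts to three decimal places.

For a concentration cell E°cell = 0. The 0.335 M side is the cathode (reduction is favoured where [Al³⁺] is higher).
With n = 3, E = −(0.0592/3) log([Al³⁺]ₐₙ/[Al³⁺]꜀ₐₜ) = −(0.0592/3) log(0.0393/0.335) = −(0.0592/3)(-0.931) = +0.018 V.

+0.018 V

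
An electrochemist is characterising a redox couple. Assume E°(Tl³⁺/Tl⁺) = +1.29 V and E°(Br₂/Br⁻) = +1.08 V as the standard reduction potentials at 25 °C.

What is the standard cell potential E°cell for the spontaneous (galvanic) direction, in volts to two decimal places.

+0.21 V

The Tl³⁺/Tl⁺ couple has the higher reduction potential, so it is the cathode; Br₂/Br⁻ is oxidised at the anode.
E°cell = E°(cathode) − E°(anode) = (+1.29) − (+1.08) = +0.21 V.
Since E°cell > 0, the reaction is spontaneous under standard conditions.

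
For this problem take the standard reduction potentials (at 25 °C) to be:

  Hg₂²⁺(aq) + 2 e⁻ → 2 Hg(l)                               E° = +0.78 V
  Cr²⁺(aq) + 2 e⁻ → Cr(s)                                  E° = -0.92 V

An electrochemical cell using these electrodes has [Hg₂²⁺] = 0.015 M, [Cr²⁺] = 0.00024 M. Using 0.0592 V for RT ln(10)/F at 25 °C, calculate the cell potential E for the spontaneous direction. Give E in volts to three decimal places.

Hg₂²⁺/Hg is the cathode (higher E°), Cr²⁺/Cr the anode: E°cell = +0.78 − (-0.92) = +1.70 V, n = 2.
Overall: Hg₂²⁺(aq) + Cr(s) → 2 Hg(l) + Cr²⁺(aq)
Q = [Cr²⁺] / ([Hg₂²⁺]); log Q = -1.796.
E = E° − (0.0592/n) log Q = +1.70 − (0.0592/2)(-1.796) = +1.753 V.

+1.753 V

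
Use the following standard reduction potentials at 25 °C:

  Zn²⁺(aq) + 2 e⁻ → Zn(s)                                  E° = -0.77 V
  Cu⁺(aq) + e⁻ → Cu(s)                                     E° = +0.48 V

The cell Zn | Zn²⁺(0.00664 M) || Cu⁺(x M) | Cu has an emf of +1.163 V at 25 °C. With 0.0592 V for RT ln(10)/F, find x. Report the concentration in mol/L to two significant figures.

0.0028 M

Cu⁺/Cu is the cathode, Zn²⁺/Zn the anode: E°cell = +1.25 V, n = 2.
Overall reaction: 2 Cu⁺(aq) + Zn(s) → 2 Cu(s) + Zn²⁺(aq); Q = [Zn²⁺]^1/[Cu⁺]^2.
From E = E° − (0.0592/n) log Q: log Q = (E° − E)·n/0.0592 = (+1.25 − (+1.163))·2/0.0592 = 2.9392.
So 2·log[Cu⁺] = 1·log(0.00664) − log Q = -2.1778 − (2.9392) = -5.1170; log[Cu⁺] = -5.1170 / 2 = -2.5585; [Cu⁺] = 10^(-2.5585) ≈ 0.0028 M.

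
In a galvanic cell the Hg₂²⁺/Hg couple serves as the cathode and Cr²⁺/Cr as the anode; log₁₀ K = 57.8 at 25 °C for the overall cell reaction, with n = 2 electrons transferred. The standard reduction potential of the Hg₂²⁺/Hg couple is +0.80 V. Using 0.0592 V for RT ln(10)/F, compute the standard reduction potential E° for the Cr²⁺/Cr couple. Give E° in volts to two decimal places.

E°cell = (0.0592/n)·log K = (0.0592/2)(57.8) = +1.711 V.
Since Hg₂²⁺/Hg is the cathode and Cr²⁺/Cr the anode, E°cell = E°(Hg₂²⁺/Hg) − E°(Cr²⁺/Cr).
So E°(Cr²⁺/Cr) = E°(Hg₂²⁺/Hg) − E°cell = (+0.80) − (+1.711) = -0.91 V.

-0.91 V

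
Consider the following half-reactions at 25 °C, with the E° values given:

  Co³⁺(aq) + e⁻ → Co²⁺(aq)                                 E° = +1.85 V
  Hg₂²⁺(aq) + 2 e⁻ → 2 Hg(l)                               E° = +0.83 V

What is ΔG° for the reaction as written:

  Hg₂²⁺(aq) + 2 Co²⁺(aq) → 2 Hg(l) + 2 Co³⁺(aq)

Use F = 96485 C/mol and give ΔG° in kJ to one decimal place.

As written, Hg₂²⁺/Hg is reduced (cathode) and Co³⁺/Co²⁺ is oxidised (anode), so E°cell = (+0.83) − (+1.85) = -1.02 V.
Balancing electrons gives n = 2.
ΔG° = −nFE° = −(2)(96485)(-1.02) = 196,829 J = +196.8 kJ.

+196.8 kJ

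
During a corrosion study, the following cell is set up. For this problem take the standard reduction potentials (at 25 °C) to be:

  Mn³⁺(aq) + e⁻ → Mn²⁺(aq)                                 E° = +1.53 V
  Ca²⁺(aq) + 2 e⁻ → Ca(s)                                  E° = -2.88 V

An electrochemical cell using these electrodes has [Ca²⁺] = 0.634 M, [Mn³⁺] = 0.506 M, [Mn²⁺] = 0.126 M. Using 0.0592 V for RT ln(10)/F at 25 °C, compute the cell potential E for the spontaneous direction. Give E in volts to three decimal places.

Mn³⁺/Mn²⁺ is the cathode (higher E°), Ca²⁺/Ca the anode: E°cell = +1.53 − (-2.88) = +4.41 V, n = 2.
Overall: 2 Mn³⁺(aq) + Ca(s) → 2 Mn²⁺(aq) + Ca²⁺(aq)
Q = [Mn²⁺]^2·[Ca²⁺] / ([Mn³⁺]^2); log Q = -1.405.
E = E° − (0.0592/n) log Q = +4.41 − (0.0592/2)(-1.405) = +4.452 V.

+4.452 V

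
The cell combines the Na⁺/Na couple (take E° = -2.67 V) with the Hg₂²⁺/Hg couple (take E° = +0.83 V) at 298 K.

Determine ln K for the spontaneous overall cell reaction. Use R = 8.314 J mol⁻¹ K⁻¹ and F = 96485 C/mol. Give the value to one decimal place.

272.6

Cathode: Hg₂²⁺/Hg; anode: Na⁺/Na. E°cell = (+0.83) − (-2.67) = +3.50 V, with n = 2.
ΔG° = −nFE° = −RT ln K, so ln K = nFE°/(RT) = (2)(96485)(+3.50) / ((8.314)(298)) = 272.604.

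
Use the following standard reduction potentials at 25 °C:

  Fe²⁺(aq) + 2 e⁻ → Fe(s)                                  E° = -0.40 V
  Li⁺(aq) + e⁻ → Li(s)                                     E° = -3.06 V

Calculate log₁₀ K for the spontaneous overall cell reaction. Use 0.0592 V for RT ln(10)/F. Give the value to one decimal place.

Cathode: Fe²⁺/Fe; anode: Li⁺/Li. E°cell = +2.66 V, n = 2.
log K = nE°cell / 0.0592 = (2)(+2.66) / 0.0592 = 89.9.

89.9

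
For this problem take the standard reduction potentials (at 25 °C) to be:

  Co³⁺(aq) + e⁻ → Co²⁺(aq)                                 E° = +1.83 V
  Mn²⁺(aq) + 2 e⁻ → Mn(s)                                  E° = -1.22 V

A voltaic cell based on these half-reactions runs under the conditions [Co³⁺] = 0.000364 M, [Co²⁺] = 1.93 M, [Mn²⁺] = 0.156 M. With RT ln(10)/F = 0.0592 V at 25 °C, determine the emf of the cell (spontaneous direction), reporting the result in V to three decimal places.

Co³⁺/Co²⁺ is the cathode (higher E°), Mn²⁺/Mn the anode: E°cell = +1.83 − (-1.22) = +3.05 V, n = 2.
Overall: 2 Co³⁺(aq) + Mn(s) → 2 Co²⁺(aq) + Mn²⁺(aq)
Q = [Co²⁺]^2·[Mn²⁺] / ([Co³⁺]^2); log Q = 6.642.
E = E° − (0.0592/n) log Q = +3.05 − (0.0592/2)(6.642) = +2.853 V.

+2.853 V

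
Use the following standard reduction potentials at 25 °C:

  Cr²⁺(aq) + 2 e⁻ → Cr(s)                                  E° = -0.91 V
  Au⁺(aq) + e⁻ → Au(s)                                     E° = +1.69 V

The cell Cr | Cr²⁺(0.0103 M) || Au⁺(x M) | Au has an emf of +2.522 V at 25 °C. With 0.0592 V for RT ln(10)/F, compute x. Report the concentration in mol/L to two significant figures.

0.0049 M

Au⁺/Au is the cathode, Cr²⁺/Cr the anode: E°cell = +2.60 V, n = 2.
Overall reaction: 2 Au⁺(aq) + Cr(s) → 2 Au(s) + Cr²⁺(aq); Q = [Cr²⁺]^1/[Au⁺]^2.
From E = E° − (0.0592/n) log Q: log Q = (E° − E)·n/0.0592 = (+2.60 − (+2.522))·2/0.0592 = 2.6351.
So 2·log[Au⁺] = 1·log(0.0103) − log Q = -1.9872 − (2.6351) = -4.6223; log[Au⁺] = -4.6223 / 2 = -2.3112; [Au⁺] = 10^(-2.3112) ≈ 0.0049 M.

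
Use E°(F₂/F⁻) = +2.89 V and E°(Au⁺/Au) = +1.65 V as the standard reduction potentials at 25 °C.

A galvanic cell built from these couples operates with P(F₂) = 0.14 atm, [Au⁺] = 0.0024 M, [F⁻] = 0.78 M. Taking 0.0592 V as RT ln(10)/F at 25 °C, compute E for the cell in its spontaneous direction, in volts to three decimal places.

F₂/F⁻ is the cathode (higher E°), Au⁺/Au the anode: E°cell = +2.89 − (+1.65) = +1.24 V, n = 2.
Overall: F₂(g) + 2 Au(s) → 2 F⁻(aq) + 2 Au⁺(aq)
Q = [F⁻]^2·[Au⁺]^2 / (P(F₂)); log Q = -4.602.
E = E° − (0.0592/n) log Q = +1.24 − (0.0592/2)(-4.602) = +1.376 V.

+1.376 V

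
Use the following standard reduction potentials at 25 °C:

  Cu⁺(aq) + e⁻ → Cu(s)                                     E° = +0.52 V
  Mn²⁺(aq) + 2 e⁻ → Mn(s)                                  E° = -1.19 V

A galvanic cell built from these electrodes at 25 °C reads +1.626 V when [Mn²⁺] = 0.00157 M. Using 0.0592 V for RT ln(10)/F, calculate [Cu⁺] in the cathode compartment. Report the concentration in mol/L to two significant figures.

0.0015 M

Cu⁺/Cu is the cathode, Mn²⁺/Mn the anode: E°cell = +1.71 V, n = 2.
Overall reaction: 2 Cu⁺(aq) + Mn(s) → 2 Cu(s) + Mn²⁺(aq); Q = [Mn²⁺]^1/[Cu⁺]^2.
From E = E° − (0.0592/n) log Q: log Q = (E° − E)·n/0.0592 = (+1.71 − (+1.626))·2/0.0592 = 2.8378.
So 2·log[Cu⁺] = 1·log(0.00157) − log Q = -2.8041 − (2.8378) = -5.6419; log[Cu⁺] = -5.6419 / 2 = -2.8209; [Cu⁺] = 10^(-2.8209) ≈ 0.0015 M.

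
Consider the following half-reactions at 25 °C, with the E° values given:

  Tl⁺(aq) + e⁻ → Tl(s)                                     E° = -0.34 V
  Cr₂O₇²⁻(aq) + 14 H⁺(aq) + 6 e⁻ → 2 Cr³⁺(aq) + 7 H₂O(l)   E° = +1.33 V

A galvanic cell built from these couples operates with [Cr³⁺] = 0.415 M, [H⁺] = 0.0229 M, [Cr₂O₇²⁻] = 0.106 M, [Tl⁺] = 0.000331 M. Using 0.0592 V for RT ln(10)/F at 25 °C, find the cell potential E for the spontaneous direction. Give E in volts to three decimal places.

Cr₂O₇²⁻/Cr³⁺ is the cathode (higher E°), Tl⁺/Tl the anode: E°cell = +1.33 − (-0.34) = +1.67 V, n = 6.
Overall: Cr₂O₇²⁻(aq) + 14 H⁺(aq) + 6 Tl(s) → 2 Cr³⁺(aq) + 7 H₂O(l) + 6 Tl⁺(aq)
Q = [Cr³⁺]^2·[Tl⁺]^6 / ([Cr₂O₇²⁻]·[H⁺]^14); log Q = 2.292.
E = E° − (0.0592/n) log Q = +1.67 − (0.0592/6)(2.292) = +1.647 V.

+1.647 V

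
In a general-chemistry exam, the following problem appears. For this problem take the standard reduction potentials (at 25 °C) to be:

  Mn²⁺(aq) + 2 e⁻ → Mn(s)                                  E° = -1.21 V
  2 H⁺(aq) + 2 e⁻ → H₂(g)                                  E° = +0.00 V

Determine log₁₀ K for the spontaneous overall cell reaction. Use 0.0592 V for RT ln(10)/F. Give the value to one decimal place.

Cathode: H⁺/H₂; anode: Mn²⁺/Mn. E°cell = +1.21 V, n = 2.
log K = nE°cell / 0.0592 = (2)(+1.21) / 0.0592 = 40.9.

40.9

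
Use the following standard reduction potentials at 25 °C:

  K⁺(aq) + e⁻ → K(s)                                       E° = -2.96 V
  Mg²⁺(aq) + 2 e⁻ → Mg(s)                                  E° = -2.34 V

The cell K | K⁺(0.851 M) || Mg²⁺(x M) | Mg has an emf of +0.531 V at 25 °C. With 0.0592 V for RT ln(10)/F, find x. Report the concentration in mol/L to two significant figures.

Mg²⁺/Mg is the cathode, K⁺/K the anode: E°cell = +0.62 V, n = 2.
Overall reaction: Mg²⁺(aq) + 2 K(s) → Mg(s) + 2 K⁺(aq); Q = [K⁺]^2/[Mg²⁺]^1.
From E = E° − (0.0592/n) log Q: log Q = (E° − E)·n/0.0592 = (+0.62 − (+0.531))·2/0.0592 = 3.0068.
So 1·log[Mg²⁺] = 2·log(0.851) − log Q = -0.1401 − (3.0068) = -3.1469; [Mg²⁺] = 10^(-3.1469) ≈ 0.00071 M.

0.00071 M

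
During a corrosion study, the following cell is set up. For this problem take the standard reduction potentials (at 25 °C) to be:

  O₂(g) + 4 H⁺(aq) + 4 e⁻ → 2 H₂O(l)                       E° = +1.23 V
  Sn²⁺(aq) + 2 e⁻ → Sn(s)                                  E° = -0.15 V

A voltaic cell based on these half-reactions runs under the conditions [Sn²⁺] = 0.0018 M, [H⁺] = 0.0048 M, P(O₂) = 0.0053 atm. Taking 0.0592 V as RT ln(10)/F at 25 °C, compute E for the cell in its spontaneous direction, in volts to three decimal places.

O₂/H₂O is the cathode (higher E°), Sn²⁺/Sn the anode: E°cell = +1.23 − (-0.15) = +1.38 V, n = 4.
Overall: O₂(g) + 4 H⁺(aq) + 2 Sn(s) → 2 H₂O(l) + 2 Sn²⁺(aq)
Q = [Sn²⁺]^2 / (P(O₂)·[H⁺]^4); log Q = 6.061.
E = E° − (0.0592/n) log Q = +1.38 − (0.0592/4)(6.061) = +1.290 V.

+1.290 V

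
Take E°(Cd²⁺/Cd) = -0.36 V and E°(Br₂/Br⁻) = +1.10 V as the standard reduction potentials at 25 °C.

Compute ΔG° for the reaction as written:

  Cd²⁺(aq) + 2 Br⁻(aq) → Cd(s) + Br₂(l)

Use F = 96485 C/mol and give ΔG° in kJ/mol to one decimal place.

As written, Cd²⁺/Cd is reduced (cathode) and Br₂/Br⁻ is oxidised (anode), so E°cell = (-0.36) − (+1.10) = -1.46 V.
Balancing electrons gives n = 2.
ΔG° = −nFE° = −(2)(96485)(-1.46) = 281,736 J = +281.7 kJ/mol.

+281.7 kJ/mol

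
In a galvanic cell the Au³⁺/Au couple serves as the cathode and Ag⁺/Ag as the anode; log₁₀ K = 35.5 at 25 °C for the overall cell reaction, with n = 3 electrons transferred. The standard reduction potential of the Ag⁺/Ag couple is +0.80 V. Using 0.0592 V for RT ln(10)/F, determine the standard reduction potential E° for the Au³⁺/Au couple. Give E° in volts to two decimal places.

E°cell = (0.0592/n)·log K = (0.0592/3)(35.5) = +0.701 V.
Since Au³⁺/Au is the cathode and Ag⁺/Ag the anode, E°cell = E°(Au³⁺/Au) − E°(Ag⁺/Ag).
So E°(Au³⁺/Au) = E°cell + E°(Ag⁺/Ag) = +0.701 + (+0.80) = +1.50 V.

+1.50 V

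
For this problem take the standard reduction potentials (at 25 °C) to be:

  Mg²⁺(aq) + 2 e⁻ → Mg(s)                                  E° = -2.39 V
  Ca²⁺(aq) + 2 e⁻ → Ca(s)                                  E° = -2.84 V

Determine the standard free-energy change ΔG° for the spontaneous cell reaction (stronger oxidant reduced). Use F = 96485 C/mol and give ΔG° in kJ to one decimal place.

-86.8 kJ

Mg²⁺/Mg (E° = -2.39 V) is the cathode; Ca²⁺/Ca (E° = -2.84 V) is the anode, so E°cell = +0.45 V.
Balancing electrons gives n = 2 (lcm of 2 and 2).
ΔG° = −nFE° = −(2)(96485)(+0.45) = -86,836 J = -86.8 kJ.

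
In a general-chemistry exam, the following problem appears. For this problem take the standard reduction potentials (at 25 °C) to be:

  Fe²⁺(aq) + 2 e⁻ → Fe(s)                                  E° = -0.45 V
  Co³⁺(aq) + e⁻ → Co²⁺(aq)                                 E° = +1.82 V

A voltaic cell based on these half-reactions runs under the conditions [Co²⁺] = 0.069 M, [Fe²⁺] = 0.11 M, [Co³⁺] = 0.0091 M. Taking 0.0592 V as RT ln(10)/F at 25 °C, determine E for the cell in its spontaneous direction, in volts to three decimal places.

Co³⁺/Co²⁺ is the cathode (higher E°), Fe²⁺/Fe the anode: E°cell = +1.82 − (-0.45) = +2.27 V, n = 2.
Overall: 2 Co³⁺(aq) + Fe(s) → 2 Co²⁺(aq) + Fe²⁺(aq)
Q = [Co²⁺]^2·[Fe²⁺] / ([Co³⁺]^2); log Q = 0.801.
E = E° − (0.0592/n) log Q = +2.27 − (0.0592/2)(0.801) = +2.246 V.

+2.246 V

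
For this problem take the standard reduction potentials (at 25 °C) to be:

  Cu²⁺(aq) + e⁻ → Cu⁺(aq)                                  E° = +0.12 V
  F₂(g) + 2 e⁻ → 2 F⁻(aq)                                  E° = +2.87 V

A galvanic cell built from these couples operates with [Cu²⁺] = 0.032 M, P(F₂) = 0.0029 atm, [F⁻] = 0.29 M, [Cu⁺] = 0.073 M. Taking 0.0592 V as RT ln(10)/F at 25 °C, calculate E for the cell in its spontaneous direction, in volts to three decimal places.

+2.728 V

F₂/F⁻ is the cathode (higher E°), Cu²⁺/Cu⁺ the anode: E°cell = +2.87 − (+0.12) = +2.75 V, n = 2.
Overall: F₂(g) + 2 Cu⁺(aq) → 2 F⁻(aq) + 2 Cu²⁺(aq)
Q = [F⁻]^2·[Cu²⁺]^2 / (P(F₂)·[Cu⁺]^2); log Q = 0.746.
E = E° − (0.0592/n) log Q = +2.75 − (0.0592/2)(0.746) = +2.728 V.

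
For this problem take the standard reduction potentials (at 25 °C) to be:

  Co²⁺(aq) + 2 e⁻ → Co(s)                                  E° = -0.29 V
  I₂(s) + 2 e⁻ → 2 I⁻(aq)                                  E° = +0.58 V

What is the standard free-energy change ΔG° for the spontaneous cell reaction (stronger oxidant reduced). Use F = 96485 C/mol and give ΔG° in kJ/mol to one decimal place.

I₂/I⁻ (E° = +0.58 V) is the cathode; Co²⁺/Co (E° = -0.29 V) is the anode, so E°cell = +0.87 V.
Balancing electrons gives n = 2 (lcm of 2 and 2).
ΔG° = −nFE° = −(2)(96485)(+0.87) = -167,884 J = -167.9 kJ/mol.

-167.9 kJ/mol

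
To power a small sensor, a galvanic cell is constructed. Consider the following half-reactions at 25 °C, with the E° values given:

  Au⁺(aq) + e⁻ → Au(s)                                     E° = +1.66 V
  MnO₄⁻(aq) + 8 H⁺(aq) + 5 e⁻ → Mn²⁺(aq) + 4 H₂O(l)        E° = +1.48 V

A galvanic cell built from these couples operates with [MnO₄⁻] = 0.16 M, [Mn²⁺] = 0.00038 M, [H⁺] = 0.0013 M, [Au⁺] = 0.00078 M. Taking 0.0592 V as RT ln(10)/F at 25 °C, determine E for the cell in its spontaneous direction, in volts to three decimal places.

+0.238 V

Au⁺/Au is the cathode (higher E°), MnO₄⁻/Mn²⁺ the anode: E°cell = +1.66 − (+1.48) = +0.18 V, n = 5.
Overall: 5 Au⁺(aq) + Mn²⁺(aq) + 4 H₂O(l) → 5 Au(s) + MnO₄⁻(aq) + 8 H⁺(aq)
Q = [MnO₄⁻]·[H⁺]^8 / ([Au⁺]^5·[Mn²⁺]); log Q = -4.925.
E = E° − (0.0592/n) log Q = +0.18 − (0.0592/5)(-4.925) = +0.238 V.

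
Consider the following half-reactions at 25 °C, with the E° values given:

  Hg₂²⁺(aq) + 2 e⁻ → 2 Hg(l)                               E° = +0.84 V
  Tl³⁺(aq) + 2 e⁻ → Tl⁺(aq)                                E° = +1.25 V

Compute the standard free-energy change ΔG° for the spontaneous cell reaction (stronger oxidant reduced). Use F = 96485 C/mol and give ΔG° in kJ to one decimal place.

Tl³⁺/Tl⁺ (E° = +1.25 V) is the cathode; Hg₂²⁺/Hg (E° = +0.84 V) is the anode, so E°cell = +0.41 V.
Balancing electrons gives n = 2 (lcm of 2 and 2).
ΔG° = −nFE° = −(2)(96485)(+0.41) = -79,118 J = -79.1 kJ.

-79.1 kJ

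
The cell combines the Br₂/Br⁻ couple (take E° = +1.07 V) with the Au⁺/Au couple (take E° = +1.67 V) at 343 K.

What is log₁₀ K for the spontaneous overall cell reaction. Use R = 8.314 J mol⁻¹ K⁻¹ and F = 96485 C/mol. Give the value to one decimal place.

17.6

Cathode: Au⁺/Au; anode: Br₂/Br⁻. E°cell = (+1.67) − (+1.07) = +0.60 V, with n = 2.
ΔG° = −nFE° = −RT ln K, so ln K = nFE°/(RT) = (2)(96485)(+0.60) / ((8.314)(343)) = 40.601.
log₁₀ K = 40.601 / ln 10 = 17.6.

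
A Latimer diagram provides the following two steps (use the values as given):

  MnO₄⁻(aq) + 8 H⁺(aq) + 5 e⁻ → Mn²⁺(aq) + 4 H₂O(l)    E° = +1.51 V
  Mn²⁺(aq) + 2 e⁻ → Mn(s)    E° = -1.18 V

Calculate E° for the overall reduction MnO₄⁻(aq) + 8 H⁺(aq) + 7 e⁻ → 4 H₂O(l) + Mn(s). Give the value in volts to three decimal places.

+0.741 V

Since ΔG° = −nFE° is additive over sequential reductions, n₃E°₃ = n₁E°₁ + n₂E°₂.
E°₃ = (5×+1.51 + 2×-1.18) / 7 = (+5.190) / 7 = +0.741 V.
Simply averaging or adding the two E° values would be wrong; the electron-weighted sum is required.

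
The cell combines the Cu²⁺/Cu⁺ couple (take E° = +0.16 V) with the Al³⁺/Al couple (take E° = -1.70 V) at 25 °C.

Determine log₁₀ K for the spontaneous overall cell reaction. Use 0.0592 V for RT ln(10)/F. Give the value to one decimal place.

94.3

Cathode: Cu²⁺/Cu⁺; anode: Al³⁺/Al. E°cell = +1.86 V, n = 3.
log K = nE°cell / 0.0592 = (3)(+1.86) / 0.0592 = 94.3.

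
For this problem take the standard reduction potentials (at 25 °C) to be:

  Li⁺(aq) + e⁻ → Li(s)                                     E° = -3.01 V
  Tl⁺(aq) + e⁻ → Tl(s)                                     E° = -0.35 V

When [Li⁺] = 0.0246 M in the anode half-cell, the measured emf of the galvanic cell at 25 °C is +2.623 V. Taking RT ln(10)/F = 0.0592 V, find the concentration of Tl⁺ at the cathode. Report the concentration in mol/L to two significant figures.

Tl⁺/Tl is the cathode, Li⁺/Li the anode: E°cell = +2.66 V, n = 1.
Overall reaction: Tl⁺(aq) + Li(s) → Tl(s) + Li⁺(aq); Q = [Li⁺]^1/[Tl⁺]^1.
From E = E° − (0.0592/n) log Q: log Q = (E° − E)·n/0.0592 = (+2.66 − (+2.623))·1/0.0592 = 0.6250.
So 1·log[Tl⁺] = 1·log(0.0246) − log Q = -1.6091 − (0.6250) = -2.2341; [Tl⁺] = 10^(-2.2341) ≈ 0.0058 M.

0.0058 M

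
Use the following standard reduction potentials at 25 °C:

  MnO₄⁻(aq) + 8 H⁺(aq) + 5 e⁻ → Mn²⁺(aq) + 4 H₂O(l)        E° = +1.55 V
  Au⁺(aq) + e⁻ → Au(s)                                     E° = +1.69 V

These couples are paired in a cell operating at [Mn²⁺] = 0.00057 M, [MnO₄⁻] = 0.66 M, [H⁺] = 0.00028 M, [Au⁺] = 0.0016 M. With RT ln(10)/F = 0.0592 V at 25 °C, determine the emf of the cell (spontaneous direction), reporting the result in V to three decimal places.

Au⁺/Au is the cathode (higher E°), MnO₄⁻/Mn²⁺ the anode: E°cell = +1.69 − (+1.55) = +0.14 V, n = 5.
Overall: 5 Au⁺(aq) + Mn²⁺(aq) + 4 H₂O(l) → 5 Au(s) + MnO₄⁻(aq) + 8 H⁺(aq)
Q = [MnO₄⁻]·[H⁺]^8 / ([Au⁺]^5·[Mn²⁺]); log Q = -11.380.
E = E° − (0.0592/n) log Q = +0.14 − (0.0592/5)(-11.380) = +0.275 V.

+0.275 V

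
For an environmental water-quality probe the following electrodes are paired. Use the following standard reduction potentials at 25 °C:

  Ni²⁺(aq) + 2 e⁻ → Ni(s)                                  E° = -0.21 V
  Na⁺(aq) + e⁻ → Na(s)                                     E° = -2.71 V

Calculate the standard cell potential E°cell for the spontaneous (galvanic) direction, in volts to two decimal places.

The Ni²⁺/Ni couple has the higher reduction potential, so it is the cathode; Na⁺/Na is oxidised at the anode.
E°cell = E°(cathode) − E°(anode) = (-0.21) − (-2.71) = +2.50 V.
Since E°cell > 0, the reaction is spontaneous under standard conditions.

+2.50 V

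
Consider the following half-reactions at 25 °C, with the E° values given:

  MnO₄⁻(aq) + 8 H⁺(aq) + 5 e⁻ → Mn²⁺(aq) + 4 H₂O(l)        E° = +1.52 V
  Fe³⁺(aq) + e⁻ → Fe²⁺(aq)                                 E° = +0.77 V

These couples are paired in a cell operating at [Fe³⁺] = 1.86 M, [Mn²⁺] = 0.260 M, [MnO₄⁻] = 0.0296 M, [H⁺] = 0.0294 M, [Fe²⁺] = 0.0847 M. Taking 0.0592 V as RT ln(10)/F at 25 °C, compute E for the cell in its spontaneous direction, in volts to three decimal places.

+0.514 V

MnO₄⁻/Mn²⁺ is the cathode (higher E°), Fe³⁺/Fe²⁺ the anode: E°cell = +1.52 − (+0.77) = +0.75 V, n = 5.
Overall: MnO₄⁻(aq) + 8 H⁺(aq) + 5 Fe²⁺(aq) → Mn²⁺(aq) + 4 H₂O(l) + 5 Fe³⁺(aq)
Q = [Mn²⁺]·[Fe³⁺]^5 / ([MnO₄⁻]·[H⁺]^8·[Fe²⁺]^5); log Q = 19.905.
E = E° − (0.0592/n) log Q = +0.75 − (0.0592/5)(19.905) = +0.514 V.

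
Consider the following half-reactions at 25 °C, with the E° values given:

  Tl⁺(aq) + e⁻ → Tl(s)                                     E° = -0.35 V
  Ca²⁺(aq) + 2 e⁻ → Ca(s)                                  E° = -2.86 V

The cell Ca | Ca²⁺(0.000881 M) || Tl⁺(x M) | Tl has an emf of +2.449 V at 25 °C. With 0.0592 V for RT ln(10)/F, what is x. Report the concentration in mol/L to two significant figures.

Tl⁺/Tl is the cathode, Ca²⁺/Ca the anode: E°cell = +2.51 V, n = 2.
Overall reaction: 2 Tl⁺(aq) + Ca(s) → 2 Tl(s) + Ca²⁺(aq); Q = [Ca²⁺]^1/[Tl⁺]^2.
From E = E° − (0.0592/n) log Q: log Q = (E° − E)·n/0.0592 = (+2.51 − (+2.449))·2/0.0592 = 2.0608.
So 2·log[Tl⁺] = 1·log(0.000881) − log Q = -3.0550 − (2.0608) = -5.1158; log[Tl⁺] = -5.1158 / 2 = -2.5579; [Tl⁺] = 10^(-2.5579) ≈ 0.0028 M.

0.0028 M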